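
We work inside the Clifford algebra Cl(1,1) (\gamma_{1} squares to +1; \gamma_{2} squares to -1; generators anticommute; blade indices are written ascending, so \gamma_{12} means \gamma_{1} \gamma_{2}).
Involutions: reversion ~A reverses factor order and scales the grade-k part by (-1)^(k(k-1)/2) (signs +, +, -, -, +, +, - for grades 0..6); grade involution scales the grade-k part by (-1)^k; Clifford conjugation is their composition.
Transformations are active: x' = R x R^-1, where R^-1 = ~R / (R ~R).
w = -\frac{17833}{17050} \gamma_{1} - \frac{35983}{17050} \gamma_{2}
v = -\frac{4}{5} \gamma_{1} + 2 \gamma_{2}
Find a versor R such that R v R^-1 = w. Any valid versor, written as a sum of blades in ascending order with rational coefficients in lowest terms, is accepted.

The midline construction: v and w both square to -\frac{84}{25}, so reflecting in their sum -\frac{31473}{17050} \gamma_{1} - \frac{1883}{17050} \gamma_{2} exchanges them.
Answer: -\frac{31473}{17050} \gamma_{1} - \frac{1883}{17050} \gamma_{2}


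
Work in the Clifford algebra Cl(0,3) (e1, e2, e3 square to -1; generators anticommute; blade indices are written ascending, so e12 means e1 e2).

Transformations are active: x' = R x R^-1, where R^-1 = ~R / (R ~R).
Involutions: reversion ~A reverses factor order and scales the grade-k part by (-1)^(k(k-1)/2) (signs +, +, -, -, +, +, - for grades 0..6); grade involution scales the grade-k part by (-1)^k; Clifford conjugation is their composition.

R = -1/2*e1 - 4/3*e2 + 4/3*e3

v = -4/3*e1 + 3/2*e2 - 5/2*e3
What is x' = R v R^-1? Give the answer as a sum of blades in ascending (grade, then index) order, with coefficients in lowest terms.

~R = -1/2*e1 - 4/3*e2 + 4/3*e3, and R ~R = -137/36, so R^-1 = ~R / (-137/36).
R v = 14/3 - 91/36*e12 + 109/36*e13 + 4/3*e23
Answer: 1052/411*e1 + 485/274*e2 - 211/274*e3


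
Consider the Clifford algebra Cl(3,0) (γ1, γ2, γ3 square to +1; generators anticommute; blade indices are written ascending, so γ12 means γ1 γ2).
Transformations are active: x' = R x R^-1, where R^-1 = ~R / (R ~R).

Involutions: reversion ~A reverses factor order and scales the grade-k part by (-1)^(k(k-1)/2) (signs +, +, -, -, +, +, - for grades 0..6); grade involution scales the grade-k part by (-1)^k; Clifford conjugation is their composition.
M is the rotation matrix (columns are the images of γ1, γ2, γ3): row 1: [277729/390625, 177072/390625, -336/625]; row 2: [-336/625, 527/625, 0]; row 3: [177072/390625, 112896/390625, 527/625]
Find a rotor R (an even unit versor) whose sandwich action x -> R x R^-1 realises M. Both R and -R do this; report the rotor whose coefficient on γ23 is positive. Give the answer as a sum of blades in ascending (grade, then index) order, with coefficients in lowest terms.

Method: write R = a + b12*γ12 + b13*γ13 + b23*γ23 with a^2 + b12^2 + b13^2 + b23^2 = 1 (so R^-1 = ~R). Expanding the columns R e_j ~R gives tr M = 4a^2 - 1 and, from the antisymmetric part, M21 - M12 = -4a*b12, M13 - M31 = 4a*b13, M32 - M23 = -4a*b23.
Here tr M = 936479/390625, so a^2 = (1 + tr M)/4 = 331776/390625 and a = ±576/625. Taking a = 576/625: M21 - M12 = -387072/390625, M13 - M31 = -387072/390625, M32 - M23 = 112896/390625, giving b12 = 168/625, b13 = -168/625, b23 = -49/625, i.e. R = 576/625 + 168/625*γ12 - 168/625*γ13 - 49/625*γ23.
Its γ23 coefficient is negative, so report the other preimage -R.
Answer: -576/625 - 168/625*γ12 + 168/625*γ13 + 49/625*γ23. Recall the cover is two-to-one: with M of trace 936479/390625, both preimages act alike, and the stated γ23 sign chooses the sheet.


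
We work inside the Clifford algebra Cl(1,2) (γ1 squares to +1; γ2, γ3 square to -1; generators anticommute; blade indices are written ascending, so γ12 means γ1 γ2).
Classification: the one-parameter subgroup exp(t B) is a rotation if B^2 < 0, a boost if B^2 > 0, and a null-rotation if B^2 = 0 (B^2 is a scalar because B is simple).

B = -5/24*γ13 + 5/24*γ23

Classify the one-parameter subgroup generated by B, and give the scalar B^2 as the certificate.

B^2 term by term: the squares give (-5/24)^2*(γ13)^2 + (5/24)^2*(γ23)^2 = 25/576*(+1) + 25/576*(-1) = 0 (each basis 2-blade squares to minus the product of its generators' squares); cross terms between blades sharing an index anticommute and cancel. So B^2 = 0.
Answer: null-rotation, certificate B^2 = 0. The class reads off the invariant scalar 0 directly.


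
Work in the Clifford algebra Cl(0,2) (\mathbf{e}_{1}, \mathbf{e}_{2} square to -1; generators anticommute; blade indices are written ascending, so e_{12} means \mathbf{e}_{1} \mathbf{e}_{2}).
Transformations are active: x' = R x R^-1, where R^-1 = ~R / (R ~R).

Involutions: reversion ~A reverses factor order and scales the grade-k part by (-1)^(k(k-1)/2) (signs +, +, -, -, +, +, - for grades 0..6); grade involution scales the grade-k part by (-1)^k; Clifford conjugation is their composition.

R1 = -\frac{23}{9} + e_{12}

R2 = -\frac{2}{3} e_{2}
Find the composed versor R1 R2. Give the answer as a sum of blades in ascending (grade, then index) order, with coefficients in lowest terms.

Distribute over the terms of R2 (each basis-blade product reordered to ascending indices, repeated generators contracted through their squares):
R1 (-\frac{2}{3} e_{2}) = \frac{2}{3} e_{1} + \frac{46}{27} e_{2}
Answer: \frac{2}{3} e_{1} + \frac{46}{27} e_{2}


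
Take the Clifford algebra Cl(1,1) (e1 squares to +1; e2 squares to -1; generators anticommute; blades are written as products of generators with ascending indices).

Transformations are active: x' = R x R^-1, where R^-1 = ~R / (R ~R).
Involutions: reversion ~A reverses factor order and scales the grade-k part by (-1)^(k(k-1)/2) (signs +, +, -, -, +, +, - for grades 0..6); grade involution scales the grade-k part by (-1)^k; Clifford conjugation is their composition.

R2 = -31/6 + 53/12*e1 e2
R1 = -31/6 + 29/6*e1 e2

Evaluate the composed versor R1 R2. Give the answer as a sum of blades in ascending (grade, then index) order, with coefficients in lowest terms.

Distribute over the terms of R1 (each basis-blade product reordered to ascending indices, repeated generators contracted through their squares):
(-31/6) R2 = 961/36 - 1643/72*e1 e2
(29/6*e1 e2) R2 = 1537/72 - 899/36*e1 e2
Summing the partial products and collecting blades:
Answer: 1153/24 - 1147/24*e1 e2


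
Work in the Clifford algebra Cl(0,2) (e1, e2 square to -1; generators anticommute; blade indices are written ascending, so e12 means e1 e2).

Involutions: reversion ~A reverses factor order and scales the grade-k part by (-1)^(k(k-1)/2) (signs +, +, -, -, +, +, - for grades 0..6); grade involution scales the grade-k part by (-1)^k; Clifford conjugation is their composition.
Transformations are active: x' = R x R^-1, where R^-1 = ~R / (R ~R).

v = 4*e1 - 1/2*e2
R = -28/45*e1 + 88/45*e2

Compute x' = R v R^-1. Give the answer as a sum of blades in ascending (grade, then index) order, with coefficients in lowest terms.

~R = -28/45*e1 + 88/45*e2, and R ~R = -8528/2025, so R^-1 = ~R / (-8528/2025).
R v = 52/15 - 338/45*e12
Answer: -122/41*e1 - 223/82*e2


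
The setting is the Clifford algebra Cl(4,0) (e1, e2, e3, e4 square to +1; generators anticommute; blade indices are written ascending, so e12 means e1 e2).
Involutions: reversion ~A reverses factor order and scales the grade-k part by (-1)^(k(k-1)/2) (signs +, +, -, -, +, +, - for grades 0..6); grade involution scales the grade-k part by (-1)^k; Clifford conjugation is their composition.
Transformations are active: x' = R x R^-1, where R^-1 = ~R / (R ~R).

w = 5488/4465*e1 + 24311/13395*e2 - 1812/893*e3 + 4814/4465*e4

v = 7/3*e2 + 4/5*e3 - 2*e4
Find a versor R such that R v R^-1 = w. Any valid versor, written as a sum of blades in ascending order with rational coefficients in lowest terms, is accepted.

Since q(v) = q(w) = 2269/225, the sum R = v + w = 5488/4465*e1 + 18522/4465*e2 - 5488/4465*e3 - 4116/4465*e4 does the job whenever invertible.
Answer: 5488/4465*e1 + 18522/4465*e2 - 5488/4465*e3 - 4116/4465*e4


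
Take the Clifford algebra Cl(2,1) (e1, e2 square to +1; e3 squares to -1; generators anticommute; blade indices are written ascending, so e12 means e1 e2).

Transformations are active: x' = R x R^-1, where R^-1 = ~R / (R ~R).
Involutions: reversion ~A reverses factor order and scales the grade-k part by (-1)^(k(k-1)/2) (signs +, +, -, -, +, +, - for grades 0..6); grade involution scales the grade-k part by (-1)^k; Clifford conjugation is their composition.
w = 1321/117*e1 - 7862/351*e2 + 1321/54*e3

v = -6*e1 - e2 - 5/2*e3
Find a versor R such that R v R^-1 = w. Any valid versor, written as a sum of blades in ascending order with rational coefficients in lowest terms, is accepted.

Equal squares first: v^2 = w^2 = 123/4. Then v + w = 619/117*e1 - 8213/351*e2 + 593/27*e3 is a versor taking v to w, provided it is invertible.
Answer: 619/117*e1 - 8213/351*e2 + 593/27*e3


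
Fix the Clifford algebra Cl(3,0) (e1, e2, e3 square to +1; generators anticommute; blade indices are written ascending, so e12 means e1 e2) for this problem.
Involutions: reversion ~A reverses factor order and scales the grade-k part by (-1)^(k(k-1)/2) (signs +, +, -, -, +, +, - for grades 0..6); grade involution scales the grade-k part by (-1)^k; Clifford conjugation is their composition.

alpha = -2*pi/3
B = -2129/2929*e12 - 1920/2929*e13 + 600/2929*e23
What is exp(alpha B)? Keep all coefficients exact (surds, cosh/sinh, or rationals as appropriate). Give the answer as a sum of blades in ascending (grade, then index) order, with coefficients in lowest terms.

B^2 term by term: the squares give (-2129/2929)^2*(e12)^2 + (-1920/2929)^2*(e13)^2 + (600/2929)^2*(e23)^2 = 4532641/8579041*(-1) + 3686400/8579041*(-1) + 360000/8579041*(-1) = -1 (each basis 2-blade squares to minus the product of its generators' squares); cross terms between blades sharing an index anticommute and cancel. So B^2 = -1.
B^2 = -1 — circular case — the even/odd split gives cos and sin: l = 1, alpha*l = -2*pi/3, so exp(alpha B) = cos(-2*pi/3) + (sin(-2*pi/3)/1)*B = -1/2 + (-sqrt(3)/2)*B.
Answer: -1/2 + 2129*sqrt(3)/5858*e12 + 960*sqrt(3)/2929*e13 - 300*sqrt(3)/2929*e23


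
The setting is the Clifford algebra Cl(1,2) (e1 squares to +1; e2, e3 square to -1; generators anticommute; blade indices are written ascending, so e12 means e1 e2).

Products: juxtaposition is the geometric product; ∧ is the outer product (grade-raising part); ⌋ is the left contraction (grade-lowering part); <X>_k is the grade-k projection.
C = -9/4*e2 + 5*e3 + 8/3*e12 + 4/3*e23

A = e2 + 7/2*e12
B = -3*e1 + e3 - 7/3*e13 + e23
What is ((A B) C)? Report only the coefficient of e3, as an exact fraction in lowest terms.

step 1: 21/2*e2 - e3 + 3*e12 - 7/2*e13 + 55/6*e23 + 35/6*e123
step 2: 1757/72 + 1601/36*e1 - 283/6*e2 - 1373/72*e3 - 203/6*e12 + 527/72*e13 + 491/12*e23 + 107/24*e123
Answer: -1373/72


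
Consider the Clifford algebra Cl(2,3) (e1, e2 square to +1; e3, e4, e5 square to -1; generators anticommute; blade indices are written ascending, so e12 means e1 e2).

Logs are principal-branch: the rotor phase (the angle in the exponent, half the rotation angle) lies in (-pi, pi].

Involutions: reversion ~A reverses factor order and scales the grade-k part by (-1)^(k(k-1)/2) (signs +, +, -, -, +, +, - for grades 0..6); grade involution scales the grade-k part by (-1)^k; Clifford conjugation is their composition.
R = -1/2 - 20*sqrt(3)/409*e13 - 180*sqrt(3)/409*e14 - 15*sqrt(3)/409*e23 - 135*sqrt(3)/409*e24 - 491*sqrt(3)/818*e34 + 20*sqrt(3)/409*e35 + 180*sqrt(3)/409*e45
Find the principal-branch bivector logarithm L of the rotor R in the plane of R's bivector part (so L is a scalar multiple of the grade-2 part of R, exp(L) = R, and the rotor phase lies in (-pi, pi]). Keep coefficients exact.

The scalar part of R is -1/2, which pins the rotor phase on the principal branch; dividing the bivector part by the sine of that phase recovers the unit plane, and L is the phase times that plane.
Concretely: cos(phase) = -1/2 gives phase = ±2*pi/3, and since phase/sin(phase) is even the sign is immaterial: L = (phase/sin(phase)) * <R>_2 = (4*sqrt(3)*pi/9) * <R>_2.
Answer: -80*pi/1227*e13 - 240*pi/409*e14 - 20*pi/409*e23 - 180*pi/409*e24 - 982*pi/1227*e34 + 80*pi/1227*e35 + 240*pi/409*e45


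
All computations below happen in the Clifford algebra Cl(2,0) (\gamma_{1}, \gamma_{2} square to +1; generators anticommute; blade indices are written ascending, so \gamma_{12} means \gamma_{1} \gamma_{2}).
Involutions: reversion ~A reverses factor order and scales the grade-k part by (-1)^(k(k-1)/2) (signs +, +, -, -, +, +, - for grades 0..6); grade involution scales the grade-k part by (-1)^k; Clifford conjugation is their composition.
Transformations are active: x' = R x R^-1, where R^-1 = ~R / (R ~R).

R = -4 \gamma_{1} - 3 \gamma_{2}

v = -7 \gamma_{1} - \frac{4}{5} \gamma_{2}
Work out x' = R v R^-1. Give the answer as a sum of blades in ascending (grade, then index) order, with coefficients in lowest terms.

~R = -4 \gamma_{1} - 3 \gamma_{2}, and R ~R = 25, so R^-1 = ~R / (25).
R v = \frac{152}{5} - \frac{89}{5} \gamma_{12}
Answer: -\frac{341}{125} \gamma_{1} - \frac{812}{125} \gamma_{2}


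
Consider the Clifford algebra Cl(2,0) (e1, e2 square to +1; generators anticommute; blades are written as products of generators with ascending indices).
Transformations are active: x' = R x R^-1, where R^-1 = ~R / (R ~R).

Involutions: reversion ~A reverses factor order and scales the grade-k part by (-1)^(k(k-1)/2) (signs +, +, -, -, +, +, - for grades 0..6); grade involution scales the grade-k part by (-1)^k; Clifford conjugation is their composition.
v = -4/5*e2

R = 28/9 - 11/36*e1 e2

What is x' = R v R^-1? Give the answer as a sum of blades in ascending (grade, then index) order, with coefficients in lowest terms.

~R = 28/9 + 11/36*e1 e2, and R ~R = 12665/1296, so R^-1 = ~R / (12665/1296).
R v = 11/45*e1 - 112/45*e2
Answer: 9856/63325*e1 - 49692/63325*e2


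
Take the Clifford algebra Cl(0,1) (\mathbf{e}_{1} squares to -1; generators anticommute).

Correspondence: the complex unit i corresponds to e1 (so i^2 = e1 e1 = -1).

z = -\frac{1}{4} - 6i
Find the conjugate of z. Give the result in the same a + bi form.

In blades: z = -\frac{1}{4} - 6 e_{1}.
Conjugation here is Clifford conjugation: the scalar is fixed and the grade-1 and grade-2 blades all flip sign, giving -\frac{1}{4} + 6 e_{1}; translating back:
Answer: -\frac{1}{4} + 6i


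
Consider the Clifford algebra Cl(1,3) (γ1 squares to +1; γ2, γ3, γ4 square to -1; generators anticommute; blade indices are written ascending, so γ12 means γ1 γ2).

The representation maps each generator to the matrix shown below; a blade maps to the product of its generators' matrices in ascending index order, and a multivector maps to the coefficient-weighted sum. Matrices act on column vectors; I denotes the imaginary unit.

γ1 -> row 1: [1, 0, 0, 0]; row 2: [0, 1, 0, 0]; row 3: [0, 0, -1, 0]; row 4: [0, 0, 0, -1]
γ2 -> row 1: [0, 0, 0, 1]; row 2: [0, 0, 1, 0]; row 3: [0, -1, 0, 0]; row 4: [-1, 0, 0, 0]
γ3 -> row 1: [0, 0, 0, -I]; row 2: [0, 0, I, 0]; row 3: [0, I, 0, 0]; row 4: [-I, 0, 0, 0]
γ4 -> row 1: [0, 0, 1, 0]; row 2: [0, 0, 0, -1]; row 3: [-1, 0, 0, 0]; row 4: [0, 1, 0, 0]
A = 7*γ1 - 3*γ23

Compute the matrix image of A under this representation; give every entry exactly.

Bivector images (products of the table entries): rho(γ23) = rho(γ2)rho(γ3) = row 1: [-I, 0, 0, 0]; row 2: [0, I, 0, 0]; row 3: [0, 0, -I, 0]; row 4: [0, 0, 0, I].
M = (7)*rho(γ1) + (-3)*rho(γ23), summed entrywise:
Answer: row 1: [7 + 3*I, 0, 0, 0]; row 2: [0, 7 - 3*I, 0, 0]; row 3: [0, 0, -7 + 3*I, 0]; row 4: [0, 0, 0, -7 - 3*I]


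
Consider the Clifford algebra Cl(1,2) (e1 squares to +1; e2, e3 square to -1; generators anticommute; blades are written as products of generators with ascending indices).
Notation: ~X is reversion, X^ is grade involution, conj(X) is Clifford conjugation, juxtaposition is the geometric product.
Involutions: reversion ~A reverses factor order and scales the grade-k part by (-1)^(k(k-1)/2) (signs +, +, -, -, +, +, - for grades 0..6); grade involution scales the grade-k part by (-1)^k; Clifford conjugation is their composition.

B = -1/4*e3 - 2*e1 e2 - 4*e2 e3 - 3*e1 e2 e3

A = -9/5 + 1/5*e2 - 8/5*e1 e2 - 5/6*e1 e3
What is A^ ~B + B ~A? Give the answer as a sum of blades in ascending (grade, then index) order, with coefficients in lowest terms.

first term: -16/5 - 73/120*e1 + 5/2*e2 - 71/20*e3 - 104/15*e1 e2 + 29/5*e1 e3 - 529/60*e2 e3 - 5*e1 e2 e3
second term: -16/5 + 23/120*e1 + 5/2*e2 - 103/20*e3 + 104/15*e1 e2 - 7*e1 e3 + 107/12*e2 e3 + 5*e1 e2 e3
Answer: -32/5 - 5/12*e1 + 5*e2 - 87/10*e3 - 6/5*e1 e3 + 1/10*e2 e3


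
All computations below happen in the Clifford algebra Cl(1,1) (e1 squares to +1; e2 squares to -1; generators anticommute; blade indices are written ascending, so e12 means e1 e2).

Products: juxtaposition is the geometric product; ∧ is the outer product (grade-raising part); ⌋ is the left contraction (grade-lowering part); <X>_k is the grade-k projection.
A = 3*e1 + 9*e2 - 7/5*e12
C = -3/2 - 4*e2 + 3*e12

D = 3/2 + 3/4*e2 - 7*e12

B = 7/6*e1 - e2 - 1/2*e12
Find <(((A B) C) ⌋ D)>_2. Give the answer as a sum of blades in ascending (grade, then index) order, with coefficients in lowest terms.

step 1: 66/5 - 59/10*e1 + 2/15*e2 - 27/2*e12
step 2: -1793/30 - 179/4*e1 - 707/10*e2 + 1669/20*e12
step 3: -24831/40 + 4949/10*e1 + 10737/40*e2 + 12551/30*e12
step 4: 12551/30*e12
Answer: 12551/30*e12


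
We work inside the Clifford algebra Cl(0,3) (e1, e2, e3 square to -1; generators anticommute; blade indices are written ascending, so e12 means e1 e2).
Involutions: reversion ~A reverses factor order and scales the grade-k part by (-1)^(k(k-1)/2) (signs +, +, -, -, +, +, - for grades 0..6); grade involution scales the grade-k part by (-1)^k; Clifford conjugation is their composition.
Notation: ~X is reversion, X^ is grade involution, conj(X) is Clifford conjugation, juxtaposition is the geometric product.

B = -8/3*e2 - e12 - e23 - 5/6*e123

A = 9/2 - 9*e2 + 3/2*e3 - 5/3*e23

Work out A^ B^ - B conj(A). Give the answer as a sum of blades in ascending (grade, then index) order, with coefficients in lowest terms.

first term: -77/3 - 137/18*e1 + 27/2*e2 + 41/9*e3 - 13/4*e12 + 55/6*e13 - 1/2*e23 + 21/4*e123
second term: 77/3 + 187/18*e1 - 27/2*e2 - 41/9*e3 - 23/4*e12 - 35/6*e13 - 1/2*e23 - 9/4*e123
Answer: -154/3 - 18*e1 + 27*e2 + 82/9*e3 + 5/2*e12 + 15*e13 + 15/2*e123


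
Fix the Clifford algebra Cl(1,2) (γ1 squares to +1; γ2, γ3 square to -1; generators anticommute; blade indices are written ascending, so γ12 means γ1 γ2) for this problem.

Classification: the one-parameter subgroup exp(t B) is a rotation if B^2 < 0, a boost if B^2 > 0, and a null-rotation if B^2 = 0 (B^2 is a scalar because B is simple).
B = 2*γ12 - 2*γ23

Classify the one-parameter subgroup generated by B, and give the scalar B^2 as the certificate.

B^2 term by term: the squares give (2)^2*(γ12)^2 + (-2)^2*(γ23)^2 = 4*(+1) + 4*(-1) = 0 (each basis 2-blade squares to minus the product of its generators' squares); cross terms between blades sharing an index anticommute and cancel. So B^2 = 0.
Answer: null-rotation, certificate B^2 = 0. The invariant at work: B^2 = 0 is unchanged by conjugation, hence its sign classifies the subgroup whatever basis B is written in.


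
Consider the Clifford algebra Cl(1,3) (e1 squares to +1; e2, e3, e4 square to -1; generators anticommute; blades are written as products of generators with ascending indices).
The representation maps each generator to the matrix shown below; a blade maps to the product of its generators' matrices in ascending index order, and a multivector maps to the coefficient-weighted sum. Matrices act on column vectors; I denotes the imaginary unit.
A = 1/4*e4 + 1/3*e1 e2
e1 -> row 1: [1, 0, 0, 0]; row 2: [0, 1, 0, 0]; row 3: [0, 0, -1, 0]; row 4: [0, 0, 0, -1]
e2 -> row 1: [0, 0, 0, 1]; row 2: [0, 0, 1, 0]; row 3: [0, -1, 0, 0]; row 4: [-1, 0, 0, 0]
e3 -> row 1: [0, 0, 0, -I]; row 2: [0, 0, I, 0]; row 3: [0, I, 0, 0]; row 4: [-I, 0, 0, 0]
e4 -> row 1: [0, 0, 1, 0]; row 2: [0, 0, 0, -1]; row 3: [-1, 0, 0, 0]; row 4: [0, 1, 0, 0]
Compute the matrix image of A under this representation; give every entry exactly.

Bivector images (products of the table entries): rho(e1 e2) = rho(e1)rho(e2) = row 1: [0, 0, 0, 1]; row 2: [0, 0, 1, 0]; row 3: [0, 1, 0, 0]; row 4: [1, 0, 0, 0].
M = (1/4)*rho(e4) + (1/3)*rho(e1 e2), summed entrywise:
Answer: row 1: [0, 0, 1/4, 1/3]; row 2: [0, 0, 1/3, -1/4]; row 3: [-1/4, 1/3, 0, 0]; row 4: [1/3, 1/4, 0, 0]


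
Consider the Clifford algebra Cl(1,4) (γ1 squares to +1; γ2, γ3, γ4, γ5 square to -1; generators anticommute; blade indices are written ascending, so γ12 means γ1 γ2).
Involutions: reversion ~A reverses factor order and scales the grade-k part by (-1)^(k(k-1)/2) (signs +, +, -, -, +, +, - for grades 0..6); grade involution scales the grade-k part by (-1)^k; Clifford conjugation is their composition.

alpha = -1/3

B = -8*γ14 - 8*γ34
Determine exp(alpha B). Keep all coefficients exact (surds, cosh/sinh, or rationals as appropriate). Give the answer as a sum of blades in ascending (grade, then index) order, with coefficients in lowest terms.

B^2 term by term: the squares give (-8)^2*(γ14)^2 + (-8)^2*(γ34)^2 = 64*(+1) + 64*(-1) = 0 (each basis 2-blade squares to minus the product of its generators' squares); cross terms between blades sharing an index anticommute and cancel. So B^2 = 0.
B^2 = 0, so the series closes: exp(alpha B) = 1 + alpha B (parabolic case).
Answer: 1 + 8/3*γ14 + 8/3*γ34


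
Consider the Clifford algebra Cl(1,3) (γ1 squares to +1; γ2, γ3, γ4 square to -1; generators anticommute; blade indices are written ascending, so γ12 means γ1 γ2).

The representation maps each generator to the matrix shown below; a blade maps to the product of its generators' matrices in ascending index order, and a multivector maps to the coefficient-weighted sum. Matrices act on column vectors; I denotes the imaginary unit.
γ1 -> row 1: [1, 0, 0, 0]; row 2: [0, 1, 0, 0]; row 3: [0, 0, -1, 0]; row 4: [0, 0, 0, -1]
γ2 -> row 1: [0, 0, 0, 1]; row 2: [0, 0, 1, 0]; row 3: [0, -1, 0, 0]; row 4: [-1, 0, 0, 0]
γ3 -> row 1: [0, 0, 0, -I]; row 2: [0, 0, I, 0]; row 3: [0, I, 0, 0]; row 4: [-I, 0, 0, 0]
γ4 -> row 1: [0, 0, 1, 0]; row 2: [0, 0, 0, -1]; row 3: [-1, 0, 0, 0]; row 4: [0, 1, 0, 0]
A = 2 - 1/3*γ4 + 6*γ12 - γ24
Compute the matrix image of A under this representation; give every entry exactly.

Bivector images (products of the table entries): rho(γ12) = rho(γ1)rho(γ2) = row 1: [0, 0, 0, 1]; row 2: [0, 0, 1, 0]; row 3: [0, 1, 0, 0]; row 4: [1, 0, 0, 0]; rho(γ24) = rho(γ2)rho(γ4) = row 1: [0, 1, 0, 0]; row 2: [-1, 0, 0, 0]; row 3: [0, 0, 0, 1]; row 4: [0, 0, -1, 0].
M = (2)*1 + (-1/3)*rho(γ4) + (6)*rho(γ12) + (-1)*rho(γ24), summed entrywise (1 is the identity matrix):
Answer: row 1: [2, -1, -1/3, 6]; row 2: [1, 2, 6, 1/3]; row 3: [1/3, 6, 2, -1]; row 4: [6, -1/3, 1, 2]


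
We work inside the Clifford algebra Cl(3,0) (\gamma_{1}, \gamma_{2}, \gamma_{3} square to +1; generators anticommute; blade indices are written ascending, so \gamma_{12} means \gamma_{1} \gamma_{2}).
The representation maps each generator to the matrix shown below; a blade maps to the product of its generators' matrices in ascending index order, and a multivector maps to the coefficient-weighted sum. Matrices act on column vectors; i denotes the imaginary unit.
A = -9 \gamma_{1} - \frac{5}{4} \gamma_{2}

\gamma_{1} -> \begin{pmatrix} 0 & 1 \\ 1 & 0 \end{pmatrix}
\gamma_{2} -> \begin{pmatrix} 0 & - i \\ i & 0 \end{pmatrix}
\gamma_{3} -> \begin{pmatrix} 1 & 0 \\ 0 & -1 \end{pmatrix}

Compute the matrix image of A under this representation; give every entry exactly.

M = (-9)*rho(\gamma_{1}) + (-\frac{5}{4})*rho(\gamma_{2}), summed entrywise:
Answer: \begin{pmatrix} 0 & -9 + \frac{5 i}{4} \\ -9 - \frac{5 i}{4} & 0 \end{pmatrix}


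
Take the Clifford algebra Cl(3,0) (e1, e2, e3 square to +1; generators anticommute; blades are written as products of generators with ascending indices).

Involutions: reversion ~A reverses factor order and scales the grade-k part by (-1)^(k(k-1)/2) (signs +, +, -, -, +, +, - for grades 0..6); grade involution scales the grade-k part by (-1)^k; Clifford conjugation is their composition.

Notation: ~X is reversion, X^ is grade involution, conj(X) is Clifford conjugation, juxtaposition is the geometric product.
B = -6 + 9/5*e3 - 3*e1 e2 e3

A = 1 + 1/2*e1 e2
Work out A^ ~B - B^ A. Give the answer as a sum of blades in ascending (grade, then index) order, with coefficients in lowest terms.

first term: -6 + 3/10*e3 - 3*e1 e2 + 39/10*e1 e2 e3
second term: -6 - 33/10*e3 - 3*e1 e2 + 21/10*e1 e2 e3
Answer: 18/5*e3 + 9/5*e1 e2 e3


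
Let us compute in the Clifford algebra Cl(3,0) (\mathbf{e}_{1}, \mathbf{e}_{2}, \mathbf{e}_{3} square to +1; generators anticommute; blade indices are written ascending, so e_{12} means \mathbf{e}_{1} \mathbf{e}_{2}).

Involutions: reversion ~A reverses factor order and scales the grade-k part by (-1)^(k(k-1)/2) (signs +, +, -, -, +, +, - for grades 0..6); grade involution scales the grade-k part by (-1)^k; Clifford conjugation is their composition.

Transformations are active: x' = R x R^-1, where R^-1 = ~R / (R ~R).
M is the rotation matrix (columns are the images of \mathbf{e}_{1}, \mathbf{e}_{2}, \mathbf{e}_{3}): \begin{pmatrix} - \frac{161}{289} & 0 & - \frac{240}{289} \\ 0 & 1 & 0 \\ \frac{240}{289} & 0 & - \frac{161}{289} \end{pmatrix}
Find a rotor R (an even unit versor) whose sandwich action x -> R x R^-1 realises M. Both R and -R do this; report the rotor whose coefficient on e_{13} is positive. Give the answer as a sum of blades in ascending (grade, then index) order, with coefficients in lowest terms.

Method: write R = a + b12*e_{12} + b13*e_{13} + b23*e_{23} with a^2 + b12^2 + b13^2 + b23^2 = 1 (so R^-1 = ~R). Expanding the columns R e_j ~R gives tr M = 4a^2 - 1 and, from the antisymmetric part, M21 - M12 = -4a*b12, M13 - M31 = 4a*b13, M32 - M23 = -4a*b23.
Here tr M = -\frac{33}{289}, so a^2 = (1 + tr M)/4 = \frac{64}{289} and a = ±\frac{8}{17}. Taking a = \frac{8}{17}: M21 - M12 = 0, M13 - M31 = -\frac{480}{289}, M32 - M23 = 0, giving b12 = 0, b13 = -\frac{15}{17}, b23 = 0, i.e. R = \frac{8}{17} - \frac{15}{17} e_{13}.
Its e_{13} coefficient is negative, so report the other preimage -R.
Answer: -\frac{8}{17} + \frac{15}{17} e_{13}. Recall the cover is two-to-one: with M of trace -\frac{33}{289}, both preimages act alike, and the stated e_{13} sign chooses the sheet.


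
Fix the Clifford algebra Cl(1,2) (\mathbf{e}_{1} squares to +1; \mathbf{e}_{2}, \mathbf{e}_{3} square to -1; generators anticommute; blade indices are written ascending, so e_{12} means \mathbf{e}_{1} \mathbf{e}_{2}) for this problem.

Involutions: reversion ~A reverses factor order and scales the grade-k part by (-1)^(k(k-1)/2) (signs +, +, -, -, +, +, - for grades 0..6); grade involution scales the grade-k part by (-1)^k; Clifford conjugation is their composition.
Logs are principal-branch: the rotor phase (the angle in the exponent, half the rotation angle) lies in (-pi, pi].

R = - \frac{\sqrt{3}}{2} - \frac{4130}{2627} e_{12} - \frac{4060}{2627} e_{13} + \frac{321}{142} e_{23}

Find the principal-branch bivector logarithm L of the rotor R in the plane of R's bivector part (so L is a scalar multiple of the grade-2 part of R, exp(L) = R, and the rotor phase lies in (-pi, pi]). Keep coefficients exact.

The scalar part of R is - \frac{\sqrt{3}}{2}, and that scalar determines the rotor phase on the principal branch; recovering the unit plane as bivector-part over sine of the phase gives L = phase * plane.
Concretely: cos(phase) = - \frac{\sqrt{3}}{2} gives phase = ±\frac{5 \pi}{6}, and since phase/sin(phase) is even the sign is immaterial: L = (phase/sin(phase)) * <R>_2 = (\frac{5 \pi}{3}) * <R>_2.
Answer: - \frac{20650 \pi}{7881} e_{12} - \frac{20300 \pi}{7881} e_{13} + \frac{535 \pi}{142} e_{23}


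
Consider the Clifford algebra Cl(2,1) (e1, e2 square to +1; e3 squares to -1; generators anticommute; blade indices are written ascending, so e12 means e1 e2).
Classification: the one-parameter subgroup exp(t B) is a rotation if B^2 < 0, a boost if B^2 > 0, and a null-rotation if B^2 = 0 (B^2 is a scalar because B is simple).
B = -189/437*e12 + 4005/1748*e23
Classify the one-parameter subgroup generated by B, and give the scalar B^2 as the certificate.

B^2 term by term: the squares give (-189/437)^2*(e12)^2 + (4005/1748)^2*(e23)^2 = 35721/190969*(-1) + 16040025/3055504*(+1) = 81/16 (each basis 2-blade squares to minus the product of its generators' squares); cross terms between blades sharing an index anticommute and cancel. So B^2 = 81/16.
Answer: boost, certificate B^2 = 81/16. The scalar 81/16 is the complete invariant here: its sign names the subgroup type.


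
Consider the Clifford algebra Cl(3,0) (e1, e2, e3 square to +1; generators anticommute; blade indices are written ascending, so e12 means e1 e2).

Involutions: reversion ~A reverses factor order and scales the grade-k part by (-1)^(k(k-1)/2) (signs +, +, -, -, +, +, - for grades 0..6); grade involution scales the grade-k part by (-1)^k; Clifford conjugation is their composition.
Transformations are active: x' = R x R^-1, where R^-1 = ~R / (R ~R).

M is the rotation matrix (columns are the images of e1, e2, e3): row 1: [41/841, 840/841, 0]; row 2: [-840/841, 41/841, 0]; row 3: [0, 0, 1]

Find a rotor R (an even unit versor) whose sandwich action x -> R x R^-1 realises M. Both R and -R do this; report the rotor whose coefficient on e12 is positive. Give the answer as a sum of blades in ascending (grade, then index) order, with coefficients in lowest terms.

Method: write R = a + b12*e12 + b13*e13 + b23*e23 with a^2 + b12^2 + b13^2 + b23^2 = 1 (so R^-1 = ~R). Expanding the columns R e_j ~R gives tr M = 4a^2 - 1 and, from the antisymmetric part, M21 - M12 = -4a*b12, M13 - M31 = 4a*b13, M32 - M23 = -4a*b23.
Here tr M = 923/841, so a^2 = (1 + tr M)/4 = 441/841 and a = ±21/29. Taking a = 21/29: M21 - M12 = -1680/841, M13 - M31 = 0, M32 - M23 = 0, giving b12 = 20/29, b13 = 0, b23 = 0, i.e. R = 21/29 + 20/29*e12.
Its e12 coefficient is already positive.
Answer: 21/29 + 20/29*e12. Why the constraint matters: R and -R act identically through the sandwich — M has trace 923/841 either way — so only the sign condition on e12 picks one of the two preimages.


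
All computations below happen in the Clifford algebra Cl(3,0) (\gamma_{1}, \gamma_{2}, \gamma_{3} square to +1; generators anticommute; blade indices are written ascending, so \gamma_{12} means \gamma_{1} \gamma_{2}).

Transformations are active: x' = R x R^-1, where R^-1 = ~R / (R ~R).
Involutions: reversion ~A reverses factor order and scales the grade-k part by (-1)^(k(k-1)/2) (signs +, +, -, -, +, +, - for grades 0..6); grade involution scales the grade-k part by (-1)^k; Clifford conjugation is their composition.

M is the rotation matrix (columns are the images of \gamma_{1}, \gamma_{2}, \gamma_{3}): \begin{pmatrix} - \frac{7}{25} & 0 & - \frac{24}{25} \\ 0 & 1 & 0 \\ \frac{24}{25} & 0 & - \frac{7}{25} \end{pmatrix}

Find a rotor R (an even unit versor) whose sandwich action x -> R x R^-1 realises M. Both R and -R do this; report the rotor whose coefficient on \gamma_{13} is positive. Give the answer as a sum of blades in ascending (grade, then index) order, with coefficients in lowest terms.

Method: write R = a + b12*\gamma_{12} + b13*\gamma_{13} + b23*\gamma_{23} with a^2 + b12^2 + b13^2 + b23^2 = 1 (so R^-1 = ~R). Expanding the columns R e_j ~R gives tr M = 4a^2 - 1 and, from the antisymmetric part, M21 - M12 = -4a*b12, M13 - M31 = 4a*b13, M32 - M23 = -4a*b23.
Here tr M = \frac{11}{25}, so a^2 = (1 + tr M)/4 = \frac{9}{25} and a = ±\frac{3}{5}. Taking a = \frac{3}{5}: M21 - M12 = 0, M13 - M31 = -\frac{48}{25}, M32 - M23 = 0, giving b12 = 0, b13 = -\frac{4}{5}, b23 = 0, i.e. R = \frac{3}{5} - \frac{4}{5} \gamma_{13}.
Its \gamma_{13} coefficient is negative, so report the other preimage -R.
Answer: -\frac{3}{5} + \frac{4}{5} \gamma_{13}. Key observation: the double cover Spin(3) -> SO(3) sends R and -R to the same matrix (trace \frac{11}{25} here), so the stated sign of the \gamma_{13} coefficient is what selects one sheet.


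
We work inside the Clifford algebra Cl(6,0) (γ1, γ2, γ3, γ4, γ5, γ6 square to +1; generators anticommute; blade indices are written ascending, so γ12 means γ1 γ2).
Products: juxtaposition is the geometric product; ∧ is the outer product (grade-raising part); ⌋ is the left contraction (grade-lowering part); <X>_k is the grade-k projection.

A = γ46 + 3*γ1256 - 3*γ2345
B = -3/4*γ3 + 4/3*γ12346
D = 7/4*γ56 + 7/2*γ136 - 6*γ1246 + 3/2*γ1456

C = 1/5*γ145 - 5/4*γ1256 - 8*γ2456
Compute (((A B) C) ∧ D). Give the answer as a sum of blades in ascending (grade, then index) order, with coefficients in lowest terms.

step 1: -4/3*γ123 - 4*γ156 + 9/4*γ245 - 4*γ345 - 3/4*γ346 - 9/4*γ12356
step 2: -5*γ2 + 45/16*γ3 + 18*γ6 + 9/20*γ12 - 4/5*γ13 + 4/5*γ46 - 32*γ124 + 18*γ134 + 45/16*γ146 - 6*γ235 + 32*γ236 - 5/3*γ356 + 3/20*γ1356 - 4/15*γ2345 + 9/20*γ2346 - 15/16*γ12345 + 5*γ12346 - 32/3*γ13456
step 3: -35/4*γ256 + 315/64*γ356 + 35/2*γ1236 + 63/80*γ1256 - 7/5*γ1356 - 135/8*γ12346 - 97/2*γ12456 + 873/32*γ13456
Answer: -35/4*γ256 + 315/64*γ356 + 35/2*γ1236 + 63/80*γ1256 - 7/5*γ1356 - 135/8*γ12346 - 97/2*γ12456 + 873/32*γ13456


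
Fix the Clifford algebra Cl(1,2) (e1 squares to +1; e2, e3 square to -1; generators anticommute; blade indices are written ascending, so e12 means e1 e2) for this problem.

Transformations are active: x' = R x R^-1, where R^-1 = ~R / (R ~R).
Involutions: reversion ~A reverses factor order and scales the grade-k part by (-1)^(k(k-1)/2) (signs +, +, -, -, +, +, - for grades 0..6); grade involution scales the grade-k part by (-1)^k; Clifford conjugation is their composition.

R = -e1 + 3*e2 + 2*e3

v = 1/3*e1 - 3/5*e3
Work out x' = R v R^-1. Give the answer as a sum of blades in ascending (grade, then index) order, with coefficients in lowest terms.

~R = -e1 + 3*e2 + 2*e3, and R ~R = -12, so R^-1 = ~R / (-12).
R v = 13/15 - e12 - 1/15*e13 - 9/5*e23
Answer: -17/90*e1 - 13/30*e2 + 14/45*e3


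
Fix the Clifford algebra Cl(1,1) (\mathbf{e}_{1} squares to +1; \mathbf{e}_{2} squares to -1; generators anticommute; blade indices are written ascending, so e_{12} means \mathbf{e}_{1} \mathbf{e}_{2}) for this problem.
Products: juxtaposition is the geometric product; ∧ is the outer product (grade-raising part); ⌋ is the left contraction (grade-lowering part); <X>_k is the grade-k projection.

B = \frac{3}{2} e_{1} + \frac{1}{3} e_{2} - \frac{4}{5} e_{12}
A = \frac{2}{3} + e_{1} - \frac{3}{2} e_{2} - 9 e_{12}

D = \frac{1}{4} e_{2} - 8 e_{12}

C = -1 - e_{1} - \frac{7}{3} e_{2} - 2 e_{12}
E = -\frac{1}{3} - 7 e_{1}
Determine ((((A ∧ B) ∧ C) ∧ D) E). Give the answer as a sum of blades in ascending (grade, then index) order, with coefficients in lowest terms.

step 1: e_{1} + \frac{2}{9} e_{2} + \frac{41}{20} e_{12}
step 2: -e_{1} - \frac{2}{9} e_{2} - \frac{749}{180} e_{12}
step 3: -\frac{1}{4} e_{12}
step 4: -\frac{7}{4} e_{2} + \frac{1}{12} e_{12}
Answer: -\frac{7}{4} e_{2} + \frac{1}{12} e_{12}


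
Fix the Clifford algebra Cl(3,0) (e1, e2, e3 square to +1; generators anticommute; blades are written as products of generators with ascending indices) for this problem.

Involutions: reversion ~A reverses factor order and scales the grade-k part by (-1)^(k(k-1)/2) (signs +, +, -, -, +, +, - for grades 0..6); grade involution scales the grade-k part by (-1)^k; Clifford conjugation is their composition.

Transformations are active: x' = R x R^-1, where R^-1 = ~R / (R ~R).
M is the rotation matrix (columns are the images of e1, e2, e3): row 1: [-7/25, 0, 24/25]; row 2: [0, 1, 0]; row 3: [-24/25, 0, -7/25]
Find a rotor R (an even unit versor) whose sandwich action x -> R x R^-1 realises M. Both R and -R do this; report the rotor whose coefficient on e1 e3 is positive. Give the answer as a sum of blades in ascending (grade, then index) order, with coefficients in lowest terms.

Method: write R = a + b12*e1 e2 + b13*e1 e3 + b23*e2 e3 with a^2 + b12^2 + b13^2 + b23^2 = 1 (so R^-1 = ~R). Expanding the columns R e_j ~R gives tr M = 4a^2 - 1 and, from the antisymmetric part, M21 - M12 = -4a*b12, M13 - M31 = 4a*b13, M32 - M23 = -4a*b23.
Here tr M = 11/25, so a^2 = (1 + tr M)/4 = 9/25 and a = ±3/5. Taking a = 3/5: M21 - M12 = 0, M13 - M31 = 48/25, M32 - M23 = 0, giving b12 = 0, b13 = 4/5, b23 = 0, i.e. R = 3/5 + 4/5*e1 e3.
Its e1 e3 coefficient is already positive.
Answer: 3/5 + 4/5*e1 e3. Sheet selection: the two-to-one cover makes ±R indistinguishable at the matrix level (trace 11/25), so uniqueness comes from the required sign on e1 e3.


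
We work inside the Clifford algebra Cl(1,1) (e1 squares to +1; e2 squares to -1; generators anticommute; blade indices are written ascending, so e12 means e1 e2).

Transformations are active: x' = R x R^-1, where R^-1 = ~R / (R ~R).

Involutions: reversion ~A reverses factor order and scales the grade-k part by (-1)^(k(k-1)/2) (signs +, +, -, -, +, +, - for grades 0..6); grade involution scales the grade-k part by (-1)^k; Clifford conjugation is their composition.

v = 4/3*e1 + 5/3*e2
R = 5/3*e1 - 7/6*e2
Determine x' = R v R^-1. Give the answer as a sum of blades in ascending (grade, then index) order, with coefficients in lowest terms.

~R = 5/3*e1 - 7/6*e2, and R ~R = 17/12, so R^-1 = ~R / (17/12).
R v = 25/6 + 13/3*e12
Answer: 144/17*e1 - 145/17*e2


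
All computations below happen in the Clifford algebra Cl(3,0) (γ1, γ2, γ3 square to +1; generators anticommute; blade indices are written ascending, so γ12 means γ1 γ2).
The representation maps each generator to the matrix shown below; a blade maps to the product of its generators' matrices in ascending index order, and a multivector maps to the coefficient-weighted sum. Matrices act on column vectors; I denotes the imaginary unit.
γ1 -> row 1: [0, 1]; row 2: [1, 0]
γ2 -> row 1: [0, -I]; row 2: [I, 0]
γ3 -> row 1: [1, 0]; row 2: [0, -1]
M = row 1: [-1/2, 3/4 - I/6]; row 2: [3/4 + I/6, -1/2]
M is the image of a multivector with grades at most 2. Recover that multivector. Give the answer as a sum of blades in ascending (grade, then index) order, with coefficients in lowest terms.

Method: 1, rho(γ1), rho(γ2), rho(γ3) form a trace-orthogonal basis of the 2x2 complex matrices (tr(X Y) = 2 if X = Y, else 0), so M = m0*1 + m1*rho(γ1) + m2*rho(γ2) + m3*rho(γ3) with m0 = tr(M)/2 = -1/2, m1 = tr(M rho(γ1))/2 = 3/4, m2 = tr(M rho(γ2))/2 = 1/6, m3 = tr(M rho(γ3))/2 = 0.
Multiplying table entries, the bivector images are rho(γ12) = I*rho(γ3), rho(γ13) = -I*rho(γ2), rho(γ23) = I*rho(γ1); with real blade coefficients the real parts of m0..m3 are the coefficients of 1, γ1, γ2, γ3 and the imaginary parts give the bivectors (γ23: Im m1, γ13: -Im m2, γ12: Im m3).
Answer: -1/2 + 3/4*γ1 + 1/6*γ2


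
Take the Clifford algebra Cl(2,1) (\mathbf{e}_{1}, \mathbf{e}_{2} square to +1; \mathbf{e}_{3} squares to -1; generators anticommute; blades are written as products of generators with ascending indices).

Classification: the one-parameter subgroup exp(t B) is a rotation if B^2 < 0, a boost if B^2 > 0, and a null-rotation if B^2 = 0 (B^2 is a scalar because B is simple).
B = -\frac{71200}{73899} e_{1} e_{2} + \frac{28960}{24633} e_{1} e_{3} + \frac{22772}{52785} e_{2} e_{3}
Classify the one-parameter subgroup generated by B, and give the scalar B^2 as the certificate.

B^2 term by term: the squares give (-\frac{71200}{73899})^2*(e_{1} e_{2})^2 + (\frac{28960}{24633})^2*(e_{1} e_{3})^2 + (\frac{22772}{52785})^2*(e_{2} e_{3})^2 = \frac{5069440000}{5461062201}*(-1) + \frac{838681600}{606784689}*(+1) + \frac{518563984}{2786256225}*(+1) = \frac{16}{25} (each basis 2-blade squares to minus the product of its generators' squares); cross terms between blades sharing an index anticommute and cancel. So B^2 = \frac{16}{25}.
Answer: boost, certificate B^2 = \frac{16}{25}. Because \frac{16}{25} is invariant under every versor sandwich, the classification follows from its sign alone.
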